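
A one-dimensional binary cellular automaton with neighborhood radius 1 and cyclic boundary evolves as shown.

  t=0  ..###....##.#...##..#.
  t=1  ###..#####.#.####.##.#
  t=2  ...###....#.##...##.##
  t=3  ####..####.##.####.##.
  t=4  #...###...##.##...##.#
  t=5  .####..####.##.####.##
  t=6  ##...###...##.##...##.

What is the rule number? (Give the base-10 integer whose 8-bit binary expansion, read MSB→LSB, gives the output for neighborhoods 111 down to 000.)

  nb ###: next=.  (t=0,i=3, bit7=0)
  nb ##.: next=.  (t=0,i=4, bit6=0)
  nb #.#: next=#  (t=0,i=11, bit5=1)
  nb #..: next=#  (t=0,i=5, bit4=1)
  nb .##: next=#  (t=0,i=2, bit3=1)
  nb .#.: next=.  (t=0,i=12, bit2=0)
  nb ..#: next=#  (t=0,i=1, bit1=1)
  nb ...: next=#  (t=0,i=0, bit0=1)
  bits 00111011 = 59

59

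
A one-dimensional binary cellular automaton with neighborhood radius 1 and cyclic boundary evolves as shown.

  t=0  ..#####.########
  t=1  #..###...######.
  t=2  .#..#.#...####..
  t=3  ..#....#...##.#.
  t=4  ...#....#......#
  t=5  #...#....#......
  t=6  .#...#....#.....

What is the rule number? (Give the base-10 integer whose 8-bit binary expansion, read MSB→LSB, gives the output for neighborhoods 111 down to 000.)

  nb ###: next=#  (t=0,i=3, bit7=1)
  nb ##.: next=.  (t=0,i=6, bit6=0)
  nb #.#: next=.  (t=0,i=7, bit5=0)
  nb #..: next=#  (t=0,i=0, bit4=1)
  nb .##: next=.  (t=0,i=2, bit3=0)
  nb .#.: next=.  (t=1,i=0, bit2=0)
  nb ..#: next=.  (t=0,i=1, bit1=0)
  nb ...: next=.  (t=1,i=7, bit0=0)
  bits 10010000 = 144

144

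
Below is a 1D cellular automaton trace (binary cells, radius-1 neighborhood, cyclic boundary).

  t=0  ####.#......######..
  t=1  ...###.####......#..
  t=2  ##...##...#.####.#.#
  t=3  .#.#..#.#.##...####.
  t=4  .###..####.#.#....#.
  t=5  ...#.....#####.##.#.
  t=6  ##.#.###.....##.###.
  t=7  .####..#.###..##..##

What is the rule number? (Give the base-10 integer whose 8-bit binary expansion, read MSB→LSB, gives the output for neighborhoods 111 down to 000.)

101

  ### -> .   bit 7 = 0  t=0,i=1
  ##. -> #   bit 6 = 1  t=0,i=3
  #.# -> #   bit 5 = 1  t=0,i=4
  #.. -> .   bit 4 = 0  t=0,i=6
  .## -> .   bit 3 = 0  t=0,i=0
  .#. -> #   bit 2 = 1  t=0,i=5
  ..# -> .   bit 1 = 0  t=0,i=11
  ... -> #   bit 0 = 1  t=0,i=7
  bits 01100101 = 101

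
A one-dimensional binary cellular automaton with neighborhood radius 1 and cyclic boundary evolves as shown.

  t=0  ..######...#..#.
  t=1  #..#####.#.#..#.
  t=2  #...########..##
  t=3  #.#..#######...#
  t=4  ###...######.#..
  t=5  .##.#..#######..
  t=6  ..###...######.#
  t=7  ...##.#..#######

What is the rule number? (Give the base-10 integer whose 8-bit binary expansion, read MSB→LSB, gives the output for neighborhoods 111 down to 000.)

229

  ###|#  b7=1 t=0,i=3
  ##.|#  b6=1 t=0,i=7
  #.#|#  b5=1 t=1,i=8
  #..|.  b4=0 t=0,i=8
  .##|.  b3=0 t=0,i=2
  .#.|#  b2=1 t=0,i=11
  ..#|.  b1=0 t=0,i=1
  ...|#  b0=1 t=0,i=0
  bits 11100101 = 229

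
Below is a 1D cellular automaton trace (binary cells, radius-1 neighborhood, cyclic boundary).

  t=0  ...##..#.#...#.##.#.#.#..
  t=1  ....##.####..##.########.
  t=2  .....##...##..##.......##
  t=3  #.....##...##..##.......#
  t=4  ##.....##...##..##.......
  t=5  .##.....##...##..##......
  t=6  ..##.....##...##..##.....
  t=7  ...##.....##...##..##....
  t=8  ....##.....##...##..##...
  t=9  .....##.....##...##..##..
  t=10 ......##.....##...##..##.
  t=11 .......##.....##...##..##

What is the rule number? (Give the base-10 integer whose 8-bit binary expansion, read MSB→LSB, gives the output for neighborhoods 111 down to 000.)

116

  ###|.  b7=0 t=1,i=8
  ##.|#  b6=1 t=0,i=4
  #.#|#  b5=1 t=0,i=8
  #..|#  b4=1 t=0,i=5
  .##|.  b3=0 t=0,i=3
  .#.|#  b2=1 t=0,i=7
  ..#|.  b1=0 t=0,i=2
  ...|.  b0=0 t=0,i=0
  bits 01110100 = 116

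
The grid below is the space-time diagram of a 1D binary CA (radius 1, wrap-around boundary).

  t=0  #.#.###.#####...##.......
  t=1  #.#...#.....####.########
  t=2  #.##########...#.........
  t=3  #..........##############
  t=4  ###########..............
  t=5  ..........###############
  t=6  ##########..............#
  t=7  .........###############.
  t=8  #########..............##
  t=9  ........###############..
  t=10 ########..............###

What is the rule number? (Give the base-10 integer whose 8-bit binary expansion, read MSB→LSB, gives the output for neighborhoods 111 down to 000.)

  [7] ### => .  t=0,i=5
  [6] ##. => #  t=0,i=6
  [5] #.# => .  t=0,i=1
  [4] #.. => #  t=0,i=13
  [3] .## => .  t=0,i=4
  [2] .#. => #  t=0,i=0
  [1] ..# => #  t=0,i=15
  [0] ... => #  t=0,i=14
  bits 01010111 = 87

87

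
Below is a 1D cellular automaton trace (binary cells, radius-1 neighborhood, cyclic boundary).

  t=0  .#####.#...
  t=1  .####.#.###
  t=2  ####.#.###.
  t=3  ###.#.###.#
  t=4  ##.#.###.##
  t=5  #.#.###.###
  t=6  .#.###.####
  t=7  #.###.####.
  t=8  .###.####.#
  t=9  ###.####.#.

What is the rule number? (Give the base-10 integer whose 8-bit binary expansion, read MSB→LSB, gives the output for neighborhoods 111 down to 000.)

  nb ###: next=#  (t=0,i=2, bit7=1)
  nb ##.: next=.  (t=0,i=5, bit6=0)
  nb #.#: next=#  (t=0,i=6, bit5=1)
  nb #..: next=#  (t=0,i=8, bit4=1)
  nb .##: next=#  (t=0,i=1, bit3=1)
  nb .#.: next=.  (t=0,i=7, bit2=0)
  nb ..#: next=.  (t=0,i=0, bit1=0)
  nb ...: next=#  (t=0,i=9, bit0=1)
  bits 10111001 = 185

185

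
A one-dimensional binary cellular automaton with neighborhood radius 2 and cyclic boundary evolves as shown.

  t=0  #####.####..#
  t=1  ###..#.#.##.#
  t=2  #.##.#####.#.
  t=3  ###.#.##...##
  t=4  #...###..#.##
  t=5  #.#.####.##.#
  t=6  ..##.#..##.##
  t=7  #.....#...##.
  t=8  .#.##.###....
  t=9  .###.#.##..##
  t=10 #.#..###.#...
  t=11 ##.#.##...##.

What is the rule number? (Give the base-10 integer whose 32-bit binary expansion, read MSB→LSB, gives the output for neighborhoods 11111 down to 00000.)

  [31] ##### => #  t=0,i=1
  [30] ####. => .  t=0,i=3
  [29] ###.# => .  t=0,i=4
  [28] ###.. => #  t=0,i=9
  [27] ##.## => #  t=0,i=5
  [26] ##.#. => .  t=2,i=10
  [25] ##..# => #  t=0,i=10
  [24] ##... => .  t=3,i=8
  [23] #.### => .  t=0,i=6
  [22] #.##. => #  t=1,i=9
  [21] #.#.# => #  t=1,i=7
  [20] #.#.. => .  t=6,i=5
  [19] #..## => .  t=0,i=11
  [18] #..#. => .  t=1,i=4
  [17] #...# => #  t=3,i=9
  [16] #.... => .  t=7,i=2
  [15] .#### => #  t=0,i=0
  [14] .###. => #  t=4,i=5
  [13] .##.# => .  t=1,i=10
  [12] .##.. => .  t=3,i=7
  [11] .#.## => #  t=1,i=8
  [10] .#.#. => #  t=1,i=6
  [9] .#..# => #  t=6,i=6
  [8] .#... => #  t=7,i=1
  [7] ..### => #  t=0,i=12
  [6] ..##. => .  t=6,i=2
  [5] ..#.# => #  t=1,i=5
  [4] ..#.. => #  t=7,i=6
  [3] ...## => .  t=3,i=10
  [2] ...#. => .  t=7,i=5
  [1] ....# => #  t=7,i=4
  [0] ..... => #  t=7,i=3
  bits 10011010011000101100111110110011 = 2590166963

2590166963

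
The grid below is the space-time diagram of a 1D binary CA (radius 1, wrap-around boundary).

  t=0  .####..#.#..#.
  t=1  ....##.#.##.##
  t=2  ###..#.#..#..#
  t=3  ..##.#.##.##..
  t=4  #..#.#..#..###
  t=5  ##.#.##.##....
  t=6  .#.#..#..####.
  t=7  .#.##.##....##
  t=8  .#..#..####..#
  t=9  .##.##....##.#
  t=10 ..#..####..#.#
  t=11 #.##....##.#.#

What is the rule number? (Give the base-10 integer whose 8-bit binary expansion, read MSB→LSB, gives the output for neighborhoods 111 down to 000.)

  nb ###: next=.  (t=0,i=2, bit7=0)
  nb ##.: next=#  (t=0,i=4, bit6=1)
  nb #.#: next=.  (t=0,i=8, bit5=0)
  nb #..: next=#  (t=0,i=5, bit4=1)
  nb .##: next=.  (t=0,i=1, bit3=0)
  nb .#.: next=#  (t=0,i=7, bit2=1)
  nb ..#: next=.  (t=0,i=0, bit1=0)
  nb ...: next=#  (t=1,i=1, bit0=1)
  bits 01010101 = 85

85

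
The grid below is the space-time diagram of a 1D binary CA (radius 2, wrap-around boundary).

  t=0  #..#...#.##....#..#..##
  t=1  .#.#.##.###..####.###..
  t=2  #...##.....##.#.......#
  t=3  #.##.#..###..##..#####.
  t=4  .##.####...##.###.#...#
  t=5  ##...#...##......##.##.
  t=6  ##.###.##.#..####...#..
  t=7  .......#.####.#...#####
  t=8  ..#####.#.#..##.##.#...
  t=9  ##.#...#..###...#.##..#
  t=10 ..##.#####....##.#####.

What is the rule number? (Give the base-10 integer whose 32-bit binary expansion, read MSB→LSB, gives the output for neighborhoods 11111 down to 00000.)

106600991

  [31] ##### => .  t=3,i=19
  [30] ####. => .  t=1,i=15
  [29] ###.# => .  t=1,i=16
  [28] ###.. => .  t=0,i=0
  [27] ##.## => .  t=1,i=7
  [26] ##.#. => #  t=2,i=13
  [25] ##..# => #  t=0,i=1
  [24] ##... => .  t=0,i=11
  [23] #.### => .  t=1,i=8
  [22] #.##. => #  t=0,i=9
  [21] #.#.# => .  t=1,i=3
  [20] #.#.. => #  t=2,i=14
  [19] #..## => #  t=0,i=20
  [18] #..#. => .  t=0,i=2
  [17] #...# => #  t=0,i=5
  [16] #.... => .  t=0,i=12
  [15] .#### => #  t=1,i=14
  [14] .###. => .  t=0,i=22
  [13] .##.# => .  t=1,i=6
  [12] .##.. => #  t=0,i=10
  [11] .#.## => #  t=0,i=8
  [10] .#.#. => .  t=1,i=2
  [9] .#..# => #  t=0,i=16
  [8] .#... => .  t=0,i=4
  [7] ..### => .  t=0,i=21
  [6] ..##. => .  t=2,i=4
  [5] ..#.# => .  t=0,i=7
  [4] ..#.. => #  t=0,i=3
  [3] ...## => #  t=2,i=3
  [2] ...#. => #  t=0,i=6
  [1] ....# => #  t=0,i=13
  [0] ..... => #  t=2,i=8
  bits 00000110010110101001101000011111 = 106600991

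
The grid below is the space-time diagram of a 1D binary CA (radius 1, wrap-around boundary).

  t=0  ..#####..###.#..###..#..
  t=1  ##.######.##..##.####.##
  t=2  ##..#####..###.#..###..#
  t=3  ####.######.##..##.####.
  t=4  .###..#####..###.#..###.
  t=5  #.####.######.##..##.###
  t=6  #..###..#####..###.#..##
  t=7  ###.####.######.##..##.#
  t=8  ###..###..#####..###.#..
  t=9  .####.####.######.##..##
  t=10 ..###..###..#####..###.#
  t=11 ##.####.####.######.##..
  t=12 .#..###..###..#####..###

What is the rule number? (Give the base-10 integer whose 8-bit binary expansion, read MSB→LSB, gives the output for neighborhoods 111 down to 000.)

211

  ###|#  b7=1 t=0,i=3
  ##.|#  b6=1 t=0,i=6
  #.#|.  b5=0 t=0,i=12
  #..|#  b4=1 t=0,i=7
  .##|.  b3=0 t=0,i=2
  .#.|.  b2=0 t=0,i=13
  ..#|#  b1=1 t=0,i=1
  ...|#  b0=1 t=0,i=0
  bits 11010011 = 211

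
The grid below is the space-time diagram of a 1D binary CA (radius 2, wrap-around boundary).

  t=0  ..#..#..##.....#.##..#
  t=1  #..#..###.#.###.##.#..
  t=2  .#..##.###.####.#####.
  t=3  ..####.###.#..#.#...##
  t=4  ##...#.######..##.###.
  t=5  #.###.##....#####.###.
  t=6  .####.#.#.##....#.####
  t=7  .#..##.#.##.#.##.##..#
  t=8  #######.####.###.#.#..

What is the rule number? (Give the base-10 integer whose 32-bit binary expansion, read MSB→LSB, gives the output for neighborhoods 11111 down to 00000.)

937061967

  ##### -> .   bit 31 = 0  t=2,i=18
  ####. -> .   bit 30 = 0  t=2,i=13
  ###.# -> #   bit 29 = 1  t=1,i=8
  ###.. -> #   bit 28 = 1  t=2,i=20
  ##.## -> .   bit 27 = 0  t=1,i=15
  ##.#. -> #   bit 26 = 1  t=1,i=9
  ##..# -> #   bit 25 = 1  t=0,i=19
  ##... -> #   bit 24 = 1  t=0,i=10
  #.### -> #   bit 23 = 1  t=1,i=12
  #.##. -> #   bit 22 = 1  t=0,i=17
  #.#.# -> .   bit 21 = 0  t=1,i=10
  #.#.. -> #   bit 20 = 1  t=1,i=19
  #..## -> #   bit 19 = 1  t=0,i=7
  #..#. -> .   bit 18 = 0  t=0,i=1
  #...# -> #   bit 17 = 1  t=3,i=18
  #.... -> .   bit 16 = 0  t=0,i=11
  .#### -> .   bit 15 = 0  t=2,i=12
  .###. -> #   bit 14 = 1  t=1,i=7
  .##.# -> #   bit 13 = 1  t=1,i=17
  .##.. -> .   bit 12 = 0  t=0,i=9
  .#.## -> #   bit 11 = 1  t=0,i=16
  .#.#. -> #   bit 10 = 1  t=3,i=15
  .#..# -> #   bit 9 = 1  t=0,i=0
  .#... -> .   bit 8 = 0  t=3,i=17
  ..### -> .   bit 7 = 0  t=1,i=6
  ..##. -> #   bit 6 = 1  t=0,i=8
  ..#.# -> .   bit 5 = 0  t=0,i=15
  ..#.. -> .   bit 4 = 0  t=0,i=2
  ...## -> #   bit 3 = 1  t=3,i=19
  ...#. -> #   bit 2 = 1  t=0,i=14
  ....# -> #   bit 1 = 1  t=0,i=13
  ..... -> #   bit 0 = 1  t=0,i=12
  bits 00110111110110100110111001001111 = 937061967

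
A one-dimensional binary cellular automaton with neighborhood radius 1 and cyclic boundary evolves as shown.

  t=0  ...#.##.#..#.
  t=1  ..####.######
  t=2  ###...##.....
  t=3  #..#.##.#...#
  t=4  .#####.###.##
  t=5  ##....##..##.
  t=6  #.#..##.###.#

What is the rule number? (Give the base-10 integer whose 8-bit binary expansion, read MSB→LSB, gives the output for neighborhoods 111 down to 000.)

  ### -> .   bit 7 = 0  t=1,i=3
  ##. -> .   bit 6 = 0  t=0,i=6
  #.# -> #   bit 5 = 1  t=0,i=4
  #.. -> #   bit 4 = 1  t=0,i=9
  .## -> #   bit 3 = 1  t=0,i=5
  .#. -> #   bit 2 = 1  t=0,i=3
  ..# -> #   bit 1 = 1  t=0,i=2
  ... -> .   bit 0 = 0  t=0,i=0
  bits 00111110 = 62

62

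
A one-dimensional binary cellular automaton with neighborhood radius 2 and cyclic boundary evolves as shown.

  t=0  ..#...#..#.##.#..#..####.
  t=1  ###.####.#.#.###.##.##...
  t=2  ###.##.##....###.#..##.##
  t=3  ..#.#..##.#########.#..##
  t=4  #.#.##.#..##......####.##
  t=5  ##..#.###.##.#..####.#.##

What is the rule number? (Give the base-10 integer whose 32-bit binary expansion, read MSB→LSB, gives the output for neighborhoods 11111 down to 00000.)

  [31] ##### => .  t=2,i=0
  [30] ####. => .  t=0,i=22
  [29] ###.# => #  t=1,i=2
  [28] ###.. => .  t=0,i=23
  [27] ##.## => .  t=1,i=3
  [26] ##.#. => #  t=0,i=13
  [25] ##..# => #  t=3,i=0
  [24] ##... => .  t=0,i=24
  [23] #.### => #  t=1,i=4
  [22] #.##. => #  t=0,i=11
  [21] #.#.# => .  t=1,i=9
  [20] #.#.. => #  t=0,i=14
  [19] #..## => .  t=0,i=19
  [18] #..#. => .  t=0,i=8
  [17] #...# => #  t=0,i=0
  [16] #.... => #  t=2,i=10
  [15] .#### => #  t=0,i=21
  [14] .###. => #  t=1,i=1
  [13] .##.# => .  t=0,i=12
  [12] .##.. => #  t=1,i=21
  [11] .#.## => .  t=0,i=10
  [10] .#.#. => .  t=1,i=10
  [9] .#..# => #  t=0,i=7
  [8] .#... => .  t=0,i=3
  [7] ..### => #  t=0,i=20
  [6] ..##. => #  t=2,i=20
  [5] ..#.# => #  t=0,i=9
  [4] ..#.. => #  t=0,i=2
  [3] ...## => #  t=1,i=24
  [2] ...#. => #  t=0,i=1
  [1] ....# => #  t=2,i=11
  [0] ..... => .  t=4,i=14
  bits 00100110110100111101001011111110 = 651416318

651416318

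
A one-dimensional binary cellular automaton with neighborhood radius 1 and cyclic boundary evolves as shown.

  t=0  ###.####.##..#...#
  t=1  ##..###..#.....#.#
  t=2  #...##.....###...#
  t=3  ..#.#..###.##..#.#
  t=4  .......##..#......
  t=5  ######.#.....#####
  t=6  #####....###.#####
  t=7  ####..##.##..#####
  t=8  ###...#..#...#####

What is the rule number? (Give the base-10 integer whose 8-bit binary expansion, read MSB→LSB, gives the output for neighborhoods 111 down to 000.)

137

  ### -> #   bit 7 = 1  t=0,i=0
  ##. -> .   bit 6 = 0  t=0,i=2
  #.# -> .   bit 5 = 0  t=0,i=3
  #.. -> .   bit 4 = 0  t=0,i=11
  .## -> #   bit 3 = 1  t=0,i=4
  .#. -> .   bit 2 = 0  t=0,i=13
  ..# -> .   bit 1 = 0  t=0,i=12
  ... -> #   bit 0 = 1  t=0,i=15
  bits 10001001 = 137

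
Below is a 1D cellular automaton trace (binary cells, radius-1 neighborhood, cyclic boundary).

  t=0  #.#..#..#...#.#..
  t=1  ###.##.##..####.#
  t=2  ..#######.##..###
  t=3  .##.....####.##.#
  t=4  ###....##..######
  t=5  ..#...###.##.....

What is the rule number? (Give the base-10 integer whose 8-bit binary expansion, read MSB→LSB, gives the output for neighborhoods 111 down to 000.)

110

  ###|.  b7=0 t=1,i=0
  ##.|#  b6=1 t=1,i=2
  #.#|#  b5=1 t=0,i=1
  #..|.  b4=0 t=0,i=3
  .##|#  b3=1 t=1,i=4
  .#.|#  b2=1 t=0,i=0
  ..#|#  b1=1 t=0,i=4
  ...|.  b0=0 t=0,i=10
  bits 01101110 = 110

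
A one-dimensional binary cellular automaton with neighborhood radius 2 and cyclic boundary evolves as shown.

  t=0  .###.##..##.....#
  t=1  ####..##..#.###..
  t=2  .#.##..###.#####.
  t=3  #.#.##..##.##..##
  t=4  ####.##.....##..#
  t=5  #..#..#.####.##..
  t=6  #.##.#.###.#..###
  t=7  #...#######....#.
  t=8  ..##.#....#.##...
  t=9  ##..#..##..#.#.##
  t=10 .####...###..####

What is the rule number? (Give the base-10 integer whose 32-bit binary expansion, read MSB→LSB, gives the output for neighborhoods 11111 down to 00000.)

916969499

  #####|.  b31=0 t=2,i=13
  ####.|.  b30=0 t=1,i=2
  ###.#|#  b29=1 t=0,i=3
  ###..|#  b28=1 t=1,i=3
  ##.##|.  b27=0 t=0,i=4
  ##.#.|#  b26=1 t=3,i=1
  ##..#|#  b25=1 t=0,i=7
  ##...|.  b24=0 t=0,i=11
  #.###|#  b23=1 t=0,i=1
  #.##.|.  b22=0 t=0,i=5
  #.#.#|#  b21=1 t=3,i=2
  #.#..|.  b20=0 t=6,i=11
  #..##|.  b19=0 t=0,i=8
  #..#.|#  b18=1 t=1,i=9
  #...#|#  b17=1 t=7,i=2
  #....|#  b16=1 t=0,i=12
  .####|#  b15=1 t=1,i=1
  .###.|#  b14=1 t=0,i=2
  .##.#|.  b13=0 t=3,i=9
  .##..|#  b12=1 t=0,i=6
  .#.##|#  b11=1 t=0,i=0
  .#.#.|.  b10=0 t=7,i=16
  .#..#|.  b9=0 t=5,i=1
  .#...|.  b8=0 t=7,i=1
  ..###|.  b7=0 t=1,i=0
  ..##.|.  b6=0 t=0,i=9
  ..#.#|.  b5=0 t=0,i=16
  ..#..|#  b4=1 t=5,i=0
  ...##|#  b3=1 t=4,i=11
  ...#.|.  b2=0 t=0,i=15
  ....#|#  b1=1 t=0,i=14
  .....|#  b0=1 t=0,i=13
  bits 00110110101001111101100000011011 = 916969499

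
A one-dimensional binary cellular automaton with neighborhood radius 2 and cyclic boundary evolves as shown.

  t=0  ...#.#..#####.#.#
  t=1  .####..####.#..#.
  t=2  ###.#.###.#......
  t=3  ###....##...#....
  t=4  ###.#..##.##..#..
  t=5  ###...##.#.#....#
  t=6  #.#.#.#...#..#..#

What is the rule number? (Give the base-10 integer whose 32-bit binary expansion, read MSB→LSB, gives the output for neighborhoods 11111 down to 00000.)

3087783140

  nb #####: next=#  (t=0,i=10, bit31=1)
  nb ####.: next=.  (t=0,i=11, bit30=0)
  nb ###.#: next=#  (t=0,i=12, bit29=1)
  nb ###..: next=#  (t=1,i=4, bit28=1)
  nb ##.##: next=#  (t=4,i=9, bit27=1)
  nb ##.#.: next=.  (t=0,i=13, bit26=0)
  nb ##..#: next=.  (t=1,i=5, bit25=0)
  nb ##...: next=.  (t=3,i=3, bit24=0)
  nb #.###: next=.  (t=2,i=6, bit23=0)
  nb #.##.: next=.  (t=4,i=10, bit22=0)
  nb #.#.#: next=.  (t=0,i=14, bit21=0)
  nb #.#..: next=.  (t=0,i=5, bit20=0)
  nb #..##: next=#  (t=0,i=7, bit19=1)
  nb #..#.: next=.  (t=1,i=14, bit18=0)
  nb #...#: next=#  (t=0,i=1, bit17=1)
  nb #....: next=#  (t=2,i=12, bit16=1)
  nb .####: next=#  (t=0,i=9, bit15=1)
  nb .###.: next=#  (t=2,i=1, bit14=1)
  nb .##.#: next=.  (t=4,i=8, bit13=0)
  nb .##..: next=#  (t=3,i=8, bit12=1)
  nb .#.##: next=.  (t=2,i=5, bit11=0)
  nb .#.#.: next=#  (t=0,i=4, bit10=1)
  nb .#..#: next=.  (t=0,i=6, bit9=0)
  nb .#...: next=.  (t=0,i=0, bit8=0)
  nb ..###: next=#  (t=0,i=8, bit7=1)
  nb ..##.: next=#  (t=3,i=7, bit6=1)
  nb ..#.#: next=#  (t=0,i=3, bit5=1)
  nb ..#..: next=.  (t=1,i=15, bit4=0)
  nb ...##: next=.  (t=2,i=16, bit3=0)
  nb ...#.: next=#  (t=0,i=2, bit2=1)
  nb ....#: next=.  (t=2,i=15, bit1=0)
  nb .....: next=.  (t=2,i=13, bit0=0)
  bits 10111000000010111101010011100100 = 3087783140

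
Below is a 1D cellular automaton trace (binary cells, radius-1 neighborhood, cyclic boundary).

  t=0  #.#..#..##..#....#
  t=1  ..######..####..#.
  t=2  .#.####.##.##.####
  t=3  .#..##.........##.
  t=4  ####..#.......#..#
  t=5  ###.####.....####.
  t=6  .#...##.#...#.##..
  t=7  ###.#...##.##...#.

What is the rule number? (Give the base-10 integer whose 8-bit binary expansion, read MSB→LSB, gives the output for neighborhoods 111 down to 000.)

  [7] ### => #  t=1,i=3
  [6] ##. => .  t=0,i=0
  [5] #.# => .  t=0,i=1
  [4] #.. => #  t=0,i=3
  [3] .## => .  t=0,i=8
  [2] .#. => #  t=0,i=2
  [1] ..# => #  t=0,i=4
  [0] ... => .  t=0,i=14
  bits 10010110 = 150

150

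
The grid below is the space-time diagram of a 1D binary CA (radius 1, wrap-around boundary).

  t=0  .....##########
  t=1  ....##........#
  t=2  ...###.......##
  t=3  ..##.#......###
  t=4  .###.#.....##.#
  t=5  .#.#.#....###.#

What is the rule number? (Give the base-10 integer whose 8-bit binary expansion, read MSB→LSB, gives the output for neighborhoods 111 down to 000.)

  [7] ### => .  t=0,i=6
  [6] ##. => #  t=0,i=14
  [5] #.# => .  t=3,i=4
  [4] #.. => .  t=0,i=0
  [3] .## => #  t=0,i=5
  [2] .#. => #  t=1,i=14
  [1] ..# => #  t=0,i=4
  [0] ... => .  t=0,i=1
  bits 01001110 = 78

78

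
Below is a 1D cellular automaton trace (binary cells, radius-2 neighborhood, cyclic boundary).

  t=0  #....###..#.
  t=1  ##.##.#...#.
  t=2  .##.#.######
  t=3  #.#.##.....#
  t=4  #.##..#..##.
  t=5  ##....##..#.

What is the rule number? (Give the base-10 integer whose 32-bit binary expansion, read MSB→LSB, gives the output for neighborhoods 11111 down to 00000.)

691170110

  #####|.  b31=0 t=2,i=8
  ####.|.  b30=0 t=2,i=10
  ###.#|#  b29=1 t=2,i=11
  ###..|.  b28=0 t=0,i=7
  ##.##|#  b27=1 t=1,i=2
  ##.#.|.  b26=0 t=1,i=5
  ##..#|.  b25=0 t=0,i=8
  ##...|#  b24=1 t=3,i=6
  #.###|.  b23=0 t=2,i=6
  #.##.|.  b22=0 t=1,i=0
  #.#.#|#  b21=1 t=2,i=4
  #.#..|#  b20=1 t=0,i=0
  #..##|.  b19=0 t=4,i=8
  #..#.|.  b18=0 t=0,i=9
  #...#|#  b17=1 t=1,i=8
  #....|.  b16=0 t=0,i=2
  .####|.  b15=0 t=2,i=7
  .###.|#  b14=1 t=0,i=6
  .##.#|#  b13=1 t=1,i=1
  .##..|.  b12=0 t=3,i=5
  .#.##|#  b11=1 t=1,i=11
  .#.#.|.  b10=0 t=0,i=11
  .#..#|#  b9=1 t=4,i=7
  .#...|#  b8=1 t=0,i=1
  ..###|.  b7=0 t=0,i=5
  ..##.|.  b6=0 t=3,i=11
  ..#.#|#  b5=1 t=0,i=10
  ..#..|#  b4=1 t=4,i=6
  ...##|#  b3=1 t=0,i=4
  ...#.|#  b2=1 t=1,i=9
  ....#|#  b1=1 t=0,i=3
  .....|.  b0=0 t=3,i=8
  bits 00101001001100100110101100111110 = 691170110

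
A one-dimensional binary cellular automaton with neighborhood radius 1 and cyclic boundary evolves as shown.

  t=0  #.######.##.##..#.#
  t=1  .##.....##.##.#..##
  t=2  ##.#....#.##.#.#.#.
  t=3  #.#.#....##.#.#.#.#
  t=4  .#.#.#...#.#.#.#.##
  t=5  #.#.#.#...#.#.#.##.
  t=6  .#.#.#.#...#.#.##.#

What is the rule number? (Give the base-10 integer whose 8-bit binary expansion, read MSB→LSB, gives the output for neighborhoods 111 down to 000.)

56

  ### -> .   bit 7 = 0  t=0,i=3
  ##. -> .   bit 6 = 0  t=0,i=0
  #.# -> #   bit 5 = 1  t=0,i=1
  #.. -> #   bit 4 = 1  t=0,i=14
  .## -> #   bit 3 = 1  t=0,i=2
  .#. -> .   bit 2 = 0  t=0,i=16
  ..# -> .   bit 1 = 0  t=0,i=15
  ... -> .   bit 0 = 0  t=1,i=4
  bits 00111000 = 56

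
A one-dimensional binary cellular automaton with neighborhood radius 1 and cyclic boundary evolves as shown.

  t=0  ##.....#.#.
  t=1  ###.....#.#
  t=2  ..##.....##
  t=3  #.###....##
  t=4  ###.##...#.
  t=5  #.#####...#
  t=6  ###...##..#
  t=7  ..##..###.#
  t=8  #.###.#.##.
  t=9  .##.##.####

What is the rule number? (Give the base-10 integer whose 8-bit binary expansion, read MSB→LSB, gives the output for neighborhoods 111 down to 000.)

  [7] ### => .  t=1,i=0
  [6] ##. => #  t=0,i=1
  [5] #.# => #  t=0,i=8
  [4] #.. => #  t=0,i=2
  [3] .## => #  t=0,i=0
  [2] .#. => .  t=0,i=7
  [1] ..# => .  t=0,i=6
  [0] ... => .  t=0,i=3
  bits 01111000 = 120

120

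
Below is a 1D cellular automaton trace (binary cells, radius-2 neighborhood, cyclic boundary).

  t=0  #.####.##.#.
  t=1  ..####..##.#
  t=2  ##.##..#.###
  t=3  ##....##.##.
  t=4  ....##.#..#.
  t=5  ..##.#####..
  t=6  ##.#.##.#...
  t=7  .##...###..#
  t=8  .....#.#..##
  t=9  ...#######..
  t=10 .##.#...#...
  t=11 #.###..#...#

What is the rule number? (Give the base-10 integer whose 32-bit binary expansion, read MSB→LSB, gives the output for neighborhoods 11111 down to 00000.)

1688004142

  ##### -> .   bit 31 = 0  t=2,i=11
  ####. -> #   bit 30 = 1  t=0,i=4
  ###.# -> #   bit 29 = 1  t=0,i=5
  ###.. -> .   bit 28 = 0  t=1,i=5
  ##.## -> .   bit 27 = 0  t=0,i=6
  ##.#. -> #   bit 26 = 1  t=0,i=9
  ##..# -> .   bit 25 = 0  t=1,i=6
  ##... -> .   bit 24 = 0  t=3,i=2
  #.### -> #   bit 23 = 1  t=0,i=2
  #.##. -> .   bit 22 = 0  t=0,i=7
  #.#.# -> .   bit 21 = 0  t=0,i=0
  #.#.. -> #   bit 20 = 1  t=1,i=11
  #..## -> #   bit 19 = 1  t=1,i=1
  #..#. -> #   bit 18 = 1  t=2,i=6
  #...# -> .   bit 17 = 0  t=6,i=10
  #.... -> .   bit 16 = 0  t=3,i=3
  .#### -> #   bit 15 = 1  t=0,i=3
  .###. -> #   bit 14 = 1  t=7,i=7
  .##.# -> #   bit 13 = 1  t=0,i=8
  .##.. -> .   bit 12 = 0  t=2,i=4
  .#.## -> .   bit 11 = 0  t=0,i=1
  .#.#. -> #   bit 10 = 1  t=0,i=11
  .#..# -> #   bit 9 = 1  t=1,i=0
  .#... -> .   bit 8 = 0  t=4,i=11
  ..### -> .   bit 7 = 0  t=1,i=2
  ..##. -> .   bit 6 = 0  t=1,i=8
  ..#.# -> #   bit 5 = 1  t=2,i=7
  ..#.. -> .   bit 4 = 0  t=4,i=10
  ...## -> #   bit 3 = 1  t=3,i=5
  ...#. -> #   bit 2 = 1  t=8,i=4
  ....# -> #   bit 1 = 1  t=3,i=4
  ..... -> .   bit 0 = 0  t=4,i=1
  bits 01100100100111001110011000101110 = 1688004142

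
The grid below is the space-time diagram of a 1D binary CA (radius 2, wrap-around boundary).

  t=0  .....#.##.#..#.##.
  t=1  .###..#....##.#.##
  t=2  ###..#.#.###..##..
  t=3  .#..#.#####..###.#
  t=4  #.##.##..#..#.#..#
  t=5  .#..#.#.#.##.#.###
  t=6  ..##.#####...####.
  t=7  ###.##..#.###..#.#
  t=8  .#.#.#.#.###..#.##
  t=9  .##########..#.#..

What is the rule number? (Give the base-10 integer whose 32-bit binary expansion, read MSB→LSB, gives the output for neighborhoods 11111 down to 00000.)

  nb #####: next=.  (t=3,i=8, bit31=0)
  nb ####.: next=#  (t=3,i=9, bit30=1)
  nb ###.#: next=.  (t=3,i=15, bit29=0)
  nb ###..: next=.  (t=1,i=3, bit28=0)
  nb ##.##: next=#  (t=1,i=0, bit27=1)
  nb ##.#.: next=.  (t=0,i=9, bit26=0)
  nb ##..#: next=.  (t=1,i=4, bit25=0)
  nb ##...: next=#  (t=0,i=17, bit24=1)
  nb #.###: next=#  (t=1,i=1, bit23=1)
  nb #.##.: next=.  (t=0,i=7, bit22=0)
  nb #.#.#: next=#  (t=1,i=14, bit21=1)
  nb #.#..: next=.  (t=0,i=10, bit20=0)
  nb #..##: next=#  (t=2,i=13, bit19=1)
  nb #..#.: next=#  (t=0,i=12, bit18=1)
  nb #...#: next=#  (t=6,i=0, bit17=1)
  nb #....: next=.  (t=0,i=0, bit16=0)
  nb .####: next=.  (t=3,i=7, bit15=0)
  nb .###.: next=#  (t=1,i=2, bit14=1)
  nb .##.#: next=.  (t=0,i=8, bit13=0)
  nb .##..: next=#  (t=0,i=16, bit12=1)
  nb .#.##: next=#  (t=0,i=6, bit11=1)
  nb .#.#.: next=#  (t=2,i=6, bit10=1)
  nb .#..#: next=#  (t=0,i=11, bit9=1)
  nb .#...: next=#  (t=1,i=7, bit8=1)
  nb ..###: next=.  (t=2,i=0, bit7=0)
  nb ..##.: next=#  (t=1,i=11, bit6=1)
  nb ..#.#: next=.  (t=0,i=5, bit5=0)
  nb ..#..: next=.  (t=1,i=6, bit4=0)
  nb ...##: next=#  (t=1,i=10, bit3=1)
  nb ...#.: next=.  (t=0,i=4, bit2=0)
  nb ....#: next=#  (t=0,i=3, bit1=1)
  nb .....: next=#  (t=0,i=1, bit0=1)
  bits 01001001101011100101111101001011 = 1236164427

1236164427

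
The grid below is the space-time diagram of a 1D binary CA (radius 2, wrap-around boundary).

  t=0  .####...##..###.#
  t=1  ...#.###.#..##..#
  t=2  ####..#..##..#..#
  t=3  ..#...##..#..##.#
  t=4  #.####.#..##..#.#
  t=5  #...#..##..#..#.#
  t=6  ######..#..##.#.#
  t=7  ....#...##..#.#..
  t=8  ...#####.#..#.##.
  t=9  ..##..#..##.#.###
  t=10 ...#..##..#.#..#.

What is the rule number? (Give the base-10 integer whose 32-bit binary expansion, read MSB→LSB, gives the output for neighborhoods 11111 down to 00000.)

1098019772

  #####|.  b31=0 t=2,i=1
  ####.|#  b30=1 t=0,i=3
  ###.#|.  b29=0 t=0,i=14
  ###..|.  b28=0 t=0,i=4
  ##.##|.  b27=0 t=4,i=1
  ##.#.|.  b26=0 t=0,i=15
  ##..#|.  b25=0 t=0,i=10
  ##...|#  b24=1 t=0,i=5
  #.###|.  b23=0 t=0,i=1
  #.##.|#  b22=1 t=4,i=16
  #.#.#|#  b21=1 t=0,i=16
  #.#..|#  b20=1 t=1,i=9
  #..##|.  b19=0 t=0,i=11
  #..#.|.  b18=0 t=1,i=15
  #...#|#  b17=1 t=0,i=6
  #....|.  b16=0 t=7,i=16
  .####|.  b15=0 t=0,i=2
  .###.|#  b14=1 t=0,i=13
  .##.#|#  b13=1 t=3,i=14
  .##..|#  b12=1 t=0,i=9
  .#.##|.  b11=0 t=0,i=0
  .#.#.|.  b10=0 t=7,i=13
  .#..#|#  b9=1 t=1,i=10
  .#...|#  b8=1 t=1,i=0
  ..###|#  b7=1 t=0,i=12
  ..##.|.  b6=0 t=0,i=8
  ..#.#|#  b5=1 t=1,i=3
  ..#..|#  b4=1 t=1,i=16
  ...##|#  b3=1 t=0,i=7
  ...#.|#  b2=1 t=1,i=2
  ....#|.  b1=0 t=7,i=2
  .....|.  b0=0 t=7,i=0
  bits 01000001011100100111001110111100 = 1098019772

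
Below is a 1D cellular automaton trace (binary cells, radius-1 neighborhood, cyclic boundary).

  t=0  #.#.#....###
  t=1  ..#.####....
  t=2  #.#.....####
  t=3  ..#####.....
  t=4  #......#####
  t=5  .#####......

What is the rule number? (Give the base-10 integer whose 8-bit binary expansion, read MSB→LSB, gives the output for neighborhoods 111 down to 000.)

21

  ### -> .   bit 7 = 0  t=0,i=10
  ##. -> .   bit 6 = 0  t=0,i=0
  #.# -> .   bit 5 = 0  t=0,i=1
  #.. -> #   bit 4 = 1  t=0,i=5
  .## -> .   bit 3 = 0  t=0,i=9
  .#. -> #   bit 2 = 1  t=0,i=2
  ..# -> .   bit 1 = 0  t=0,i=8
  ... -> #   bit 0 = 1  t=0,i=6
  bits 00010101 = 21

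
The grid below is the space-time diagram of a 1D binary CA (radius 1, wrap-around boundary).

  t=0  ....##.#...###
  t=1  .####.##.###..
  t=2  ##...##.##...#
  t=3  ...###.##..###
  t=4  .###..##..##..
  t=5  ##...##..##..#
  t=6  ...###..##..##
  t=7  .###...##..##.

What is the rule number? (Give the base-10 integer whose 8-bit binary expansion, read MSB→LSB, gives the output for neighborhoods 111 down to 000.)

  [7] ### => .  t=0,i=12
  [6] ##. => .  t=0,i=5
  [5] #.# => #  t=0,i=6
  [4] #.. => .  t=0,i=0
  [3] .## => #  t=0,i=4
  [2] .#. => #  t=0,i=7
  [1] ..# => #  t=0,i=3
  [0] ... => #  t=0,i=1
  bits 00101111 = 47

47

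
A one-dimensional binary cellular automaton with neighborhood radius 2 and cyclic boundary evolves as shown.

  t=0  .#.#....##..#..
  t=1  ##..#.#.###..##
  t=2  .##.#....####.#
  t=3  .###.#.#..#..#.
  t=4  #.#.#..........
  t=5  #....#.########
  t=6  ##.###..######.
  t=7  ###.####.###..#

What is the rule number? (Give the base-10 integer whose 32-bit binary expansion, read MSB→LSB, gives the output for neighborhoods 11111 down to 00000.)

2672488807

  nb #####: next=#  (t=5,i=9, bit31=1)
  nb ####.: next=.  (t=1,i=0, bit30=0)
  nb ###.#: next=.  (t=2,i=12, bit29=0)
  nb ###..: next=#  (t=1,i=1, bit28=1)
  nb ##.##: next=#  (t=6,i=2, bit27=1)
  nb ##.#.: next=#  (t=2,i=3, bit26=1)
  nb ##..#: next=#  (t=0,i=10, bit25=1)
  nb ##...: next=#  (t=5,i=1, bit24=1)
  nb #.###: next=.  (t=1,i=8, bit23=0)
  nb #.##.: next=#  (t=2,i=1, bit22=1)
  nb #.#.#: next=.  (t=1,i=6, bit21=0)
  nb #.#..: next=.  (t=0,i=3, bit20=0)
  nb #..##: next=#  (t=1,i=12, bit19=1)
  nb #..#.: next=.  (t=0,i=11, bit18=0)
  nb #...#: next=#  (t=0,i=14, bit17=1)
  nb #....: next=.  (t=0,i=5, bit16=0)
  nb .####: next=#  (t=1,i=14, bit15=1)
  nb .###.: next=#  (t=1,i=9, bit14=1)
  nb .##.#: next=#  (t=2,i=2, bit13=1)
  nb .##..: next=#  (t=0,i=9, bit12=1)
  nb .#.##: next=.  (t=1,i=7, bit11=0)
  nb .#.#.: next=.  (t=0,i=2, bit10=0)
  nb .#..#: next=.  (t=3,i=8, bit9=0)
  nb .#...: next=#  (t=0,i=4, bit8=1)
  nb ..###: next=.  (t=1,i=13, bit7=0)
  nb ..##.: next=#  (t=0,i=8, bit6=1)
  nb ..#.#: next=#  (t=0,i=1, bit5=1)
  nb ..#..: next=.  (t=0,i=12, bit4=0)
  nb ...##: next=.  (t=0,i=7, bit3=0)
  nb ...#.: next=#  (t=0,i=0, bit2=1)
  nb ....#: next=#  (t=0,i=6, bit1=1)
  nb .....: next=#  (t=4,i=7, bit0=1)
  bits 10011111010010101111000101100111 = 2672488807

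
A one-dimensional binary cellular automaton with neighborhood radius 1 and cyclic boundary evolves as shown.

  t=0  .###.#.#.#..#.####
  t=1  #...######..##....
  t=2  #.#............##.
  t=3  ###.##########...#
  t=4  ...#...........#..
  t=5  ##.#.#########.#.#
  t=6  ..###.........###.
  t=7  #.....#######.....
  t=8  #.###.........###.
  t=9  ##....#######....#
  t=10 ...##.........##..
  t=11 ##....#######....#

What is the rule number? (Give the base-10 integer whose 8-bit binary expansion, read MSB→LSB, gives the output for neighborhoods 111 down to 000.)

  nb ###: next=.  (t=0,i=2, bit7=0)
  nb ##.: next=.  (t=0,i=3, bit6=0)
  nb #.#: next=#  (t=0,i=0, bit5=1)
  nb #..: next=.  (t=0,i=10, bit4=0)
  nb .##: next=.  (t=0,i=1, bit3=0)
  nb .#.: next=#  (t=0,i=5, bit2=1)
  nb ..#: next=.  (t=0,i=11, bit1=0)
  nb ...: next=#  (t=1,i=2, bit0=1)
  bits 00100101 = 37

37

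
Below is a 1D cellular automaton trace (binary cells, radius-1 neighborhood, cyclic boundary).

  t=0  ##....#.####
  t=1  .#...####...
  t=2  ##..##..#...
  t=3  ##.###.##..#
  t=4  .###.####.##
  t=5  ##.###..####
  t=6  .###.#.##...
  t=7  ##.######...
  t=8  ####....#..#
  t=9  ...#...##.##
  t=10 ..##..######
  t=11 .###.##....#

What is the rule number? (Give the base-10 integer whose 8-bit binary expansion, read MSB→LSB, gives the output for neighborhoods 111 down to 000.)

  ### -> .   bit 7 = 0  t=0,i=0
  ##. -> #   bit 6 = 1  t=0,i=1
  #.# -> #   bit 5 = 1  t=0,i=7
  #.. -> .   bit 4 = 0  t=0,i=2
  .## -> #   bit 3 = 1  t=0,i=8
  .#. -> #   bit 2 = 1  t=0,i=6
  ..# -> #   bit 1 = 1  t=0,i=5
  ... -> .   bit 0 = 0  t=0,i=3
  bits 01101110 = 110

110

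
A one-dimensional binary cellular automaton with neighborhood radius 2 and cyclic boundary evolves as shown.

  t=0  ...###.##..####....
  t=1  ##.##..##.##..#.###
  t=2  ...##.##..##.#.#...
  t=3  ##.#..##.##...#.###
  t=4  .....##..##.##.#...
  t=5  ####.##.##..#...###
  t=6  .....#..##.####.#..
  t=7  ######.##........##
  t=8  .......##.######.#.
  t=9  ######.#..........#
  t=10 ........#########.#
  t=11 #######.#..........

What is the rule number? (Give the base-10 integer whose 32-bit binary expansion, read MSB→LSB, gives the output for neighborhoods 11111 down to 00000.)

  [31] ##### => .  t=1,i=18
  [30] ####. => .  t=0,i=13
  [29] ###.# => .  t=0,i=5
  [28] ###.. => #  t=0,i=14
  [27] ##.## => .  t=0,i=6
  [26] ##.#. => .  t=2,i=12
  [25] ##..# => .  t=0,i=9
  [24] ##... => .  t=0,i=15
  [23] #.### => .  t=1,i=16
  [22] #.##. => #  t=0,i=7
  [21] #.#.# => .  t=2,i=13
  [20] #.#.. => .  t=2,i=15
  [19] #..## => #  t=0,i=10
  [18] #..#. => #  t=1,i=13
  [17] #...# => #  t=3,i=12
  [16] #.... => #  t=0,i=16
  [15] .#### => .  t=0,i=12
  [14] .###. => #  t=0,i=4
  [13] .##.# => .  t=1,i=8
  [12] .##.. => #  t=0,i=8
  [11] .#.## => #  t=1,i=15
  [10] .#.#. => #  t=2,i=14
  [9] .#..# => .  t=3,i=4
  [8] .#... => #  t=2,i=16
  [7] ..### => #  t=0,i=3
  [6] ..##. => #  t=1,i=7
  [5] ..#.# => .  t=1,i=14
  [4] ..#.. => #  t=5,i=12
  [3] ...## => .  t=0,i=2
  [2] ...#. => #  t=3,i=13
  [1] ....# => #  t=0,i=1
  [0] ..... => #  t=0,i=0
  bits 00010000010011110101110111010111 = 273636823

273636823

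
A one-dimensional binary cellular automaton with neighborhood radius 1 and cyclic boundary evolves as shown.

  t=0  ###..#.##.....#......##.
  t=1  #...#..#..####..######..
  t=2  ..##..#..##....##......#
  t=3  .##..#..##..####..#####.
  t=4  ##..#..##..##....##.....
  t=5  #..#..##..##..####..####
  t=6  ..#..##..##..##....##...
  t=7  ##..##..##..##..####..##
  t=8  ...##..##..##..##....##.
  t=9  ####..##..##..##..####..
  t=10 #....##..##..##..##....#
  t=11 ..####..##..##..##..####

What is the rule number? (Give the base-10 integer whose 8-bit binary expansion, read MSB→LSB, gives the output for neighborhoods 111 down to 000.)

  ### -> .   bit 7 = 0  t=0,i=1
  ##. -> .   bit 6 = 0  t=0,i=2
  #.# -> .   bit 5 = 0  t=0,i=6
  #.. -> .   bit 4 = 0  t=0,i=3
  .## -> #   bit 3 = 1  t=0,i=0
  .#. -> .   bit 2 = 0  t=0,i=5
  ..# -> #   bit 1 = 1  t=0,i=4
  ... -> #   bit 0 = 1  t=0,i=10
  bits 00001011 = 11

11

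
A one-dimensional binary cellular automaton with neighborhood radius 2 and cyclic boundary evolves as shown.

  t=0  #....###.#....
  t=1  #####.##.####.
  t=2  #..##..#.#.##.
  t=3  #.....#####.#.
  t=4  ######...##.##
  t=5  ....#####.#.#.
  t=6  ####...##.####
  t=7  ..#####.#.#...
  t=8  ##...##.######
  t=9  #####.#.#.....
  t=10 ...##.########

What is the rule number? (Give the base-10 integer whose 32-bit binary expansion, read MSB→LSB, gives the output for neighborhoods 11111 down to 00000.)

1907846459

  [31] ##### => .  t=1,i=2
  [30] ####. => #  t=1,i=3
  [29] ###.# => #  t=0,i=7
  [28] ###.. => #  t=4,i=5
  [27] ##.## => .  t=1,i=5
  [26] ##.#. => .  t=0,i=8
  [25] ##..# => .  t=2,i=5
  [24] ##... => #  t=4,i=6
  [23] #.### => #  t=1,i=0
  [22] #.##. => .  t=1,i=6
  [21] #.#.# => #  t=2,i=9
  [20] #.#.. => #  t=0,i=9
  [19] #..## => .  t=2,i=2
  [18] #..#. => #  t=2,i=6
  [17] #...# => #  t=4,i=7
  [16] #.... => #  t=0,i=2
  [15] .#### => .  t=1,i=1
  [14] .###. => #  t=0,i=6
  [13] .##.# => #  t=1,i=7
  [12] .##.. => .  t=2,i=4
  [11] .#.## => #  t=2,i=10
  [10] .#.#. => #  t=2,i=8
  [9] .#..# => .  t=2,i=1
  [8] .#... => #  t=0,i=1
  [7] ..### => .  t=0,i=5
  [6] ..##. => .  t=2,i=3
  [5] ..#.# => #  t=2,i=7
  [4] ..#.. => #  t=0,i=0
  [3] ...## => #  t=0,i=4
  [2] ...#. => .  t=0,i=13
  [1] ....# => #  t=0,i=3
  [0] ..... => #  t=3,i=3
  bits 01110001101101110110110100111011 = 1907846459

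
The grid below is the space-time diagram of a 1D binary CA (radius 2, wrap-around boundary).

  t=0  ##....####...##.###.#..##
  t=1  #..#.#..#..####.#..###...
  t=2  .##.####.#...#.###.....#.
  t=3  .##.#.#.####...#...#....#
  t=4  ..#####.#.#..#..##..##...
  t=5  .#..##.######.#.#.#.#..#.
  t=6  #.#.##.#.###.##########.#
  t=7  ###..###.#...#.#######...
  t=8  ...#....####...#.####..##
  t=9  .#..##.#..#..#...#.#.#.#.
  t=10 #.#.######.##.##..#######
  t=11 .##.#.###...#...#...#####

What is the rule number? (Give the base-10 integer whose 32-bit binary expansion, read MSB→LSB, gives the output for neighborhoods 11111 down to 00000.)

3333891912

  nb #####: next=#  (t=4,i=4, bit31=1)
  nb ####.: next=#  (t=0,i=0, bit30=1)
  nb ###.#: next=.  (t=0,i=18, bit29=0)
  nb ###..: next=.  (t=0,i=1, bit28=0)
  nb ##.##: next=.  (t=0,i=15, bit27=0)
  nb ##.#.: next=#  (t=0,i=19, bit26=1)
  nb ##..#: next=#  (t=4,i=18, bit25=1)
  nb ##...: next=.  (t=0,i=2, bit24=0)
  nb #.###: next=#  (t=0,i=16, bit23=1)
  nb #.##.: next=.  (t=3,i=1, bit22=0)
  nb #.#.#: next=#  (t=3,i=4, bit21=1)
  nb #.#..: next=#  (t=0,i=20, bit20=1)
  nb #..##: next=.  (t=0,i=22, bit19=0)
  nb #..#.: next=#  (t=1,i=2, bit18=1)
  nb #...#: next=#  (t=0,i=11, bit17=1)
  nb #....: next=#  (t=0,i=3, bit16=1)
  nb .####: next=.  (t=0,i=7, bit15=0)
  nb .###.: next=.  (t=0,i=17, bit14=0)
  nb .##.#: next=#  (t=0,i=14, bit13=1)
  nb .##..: next=.  (t=4,i=17, bit12=0)
  nb .#.##: next=.  (t=2,i=14, bit11=0)
  nb .#.#.: next=#  (t=1,i=4, bit10=1)
  nb .#..#: next=#  (t=0,i=21, bit9=1)
  nb .#...: next=#  (t=2,i=10, bit8=1)
  nb ..###: next=.  (t=0,i=6, bit7=0)
  nb ..##.: next=#  (t=0,i=13, bit6=1)
  nb ..#.#: next=.  (t=1,i=3, bit5=0)
  nb ..#..: next=.  (t=1,i=0, bit4=0)
  nb ...##: next=#  (t=0,i=5, bit3=1)
  nb ...#.: next=.  (t=1,i=24, bit2=0)
  nb ....#: next=.  (t=0,i=4, bit1=0)
  nb .....: next=.  (t=2,i=20, bit0=0)
  bits 11000110101101110010011101001000 = 3333891912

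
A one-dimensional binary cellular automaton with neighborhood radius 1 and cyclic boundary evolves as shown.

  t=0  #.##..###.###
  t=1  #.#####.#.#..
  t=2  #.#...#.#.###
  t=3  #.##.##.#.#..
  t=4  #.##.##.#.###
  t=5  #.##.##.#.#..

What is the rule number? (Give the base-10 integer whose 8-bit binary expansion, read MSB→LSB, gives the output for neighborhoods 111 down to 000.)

  ### -> .   bit 7 = 0  t=0,i=7
  ##. -> #   bit 6 = 1  t=0,i=0
  #.# -> .   bit 5 = 0  t=0,i=1
  #.. -> #   bit 4 = 1  t=0,i=4
  .## -> #   bit 3 = 1  t=0,i=2
  .#. -> #   bit 2 = 1  t=1,i=0
  ..# -> #   bit 1 = 1  t=0,i=5
  ... -> .   bit 0 = 0  t=2,i=4
  bits 01011110 = 94

94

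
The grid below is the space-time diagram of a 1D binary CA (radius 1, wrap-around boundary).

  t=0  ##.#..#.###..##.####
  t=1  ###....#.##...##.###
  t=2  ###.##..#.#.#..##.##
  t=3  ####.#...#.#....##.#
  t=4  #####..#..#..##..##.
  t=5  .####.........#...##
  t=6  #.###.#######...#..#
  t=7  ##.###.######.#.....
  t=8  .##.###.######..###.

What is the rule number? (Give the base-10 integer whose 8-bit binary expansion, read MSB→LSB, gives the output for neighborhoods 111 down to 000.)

225

  nb ###: next=#  (t=0,i=0, bit7=1)
  nb ##.: next=#  (t=0,i=1, bit6=1)
  nb #.#: next=#  (t=0,i=2, bit5=1)
  nb #..: next=.  (t=0,i=4, bit4=0)
  nb .##: next=.  (t=0,i=8, bit3=0)
  nb .#.: next=.  (t=0,i=3, bit2=0)
  nb ..#: next=.  (t=0,i=5, bit1=0)
  nb ...: next=#  (t=1,i=4, bit0=1)
  bits 11100001 = 225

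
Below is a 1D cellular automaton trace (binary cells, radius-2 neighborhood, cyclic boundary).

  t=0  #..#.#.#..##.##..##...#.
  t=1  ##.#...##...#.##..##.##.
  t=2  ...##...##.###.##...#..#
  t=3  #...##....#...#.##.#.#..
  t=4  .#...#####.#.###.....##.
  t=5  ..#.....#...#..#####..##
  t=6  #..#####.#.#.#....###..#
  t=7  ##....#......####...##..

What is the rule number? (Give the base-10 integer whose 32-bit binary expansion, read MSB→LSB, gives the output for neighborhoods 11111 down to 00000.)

1527847719

  #####|.  b31=0 t=4,i=7
  ####.|#  b30=1 t=4,i=8
  ###.#|.  b29=0 t=2,i=13
  ###..|#  b28=1 t=4,i=15
  ##.##|#  b27=1 t=0,i=12
  ##.#.|.  b26=0 t=1,i=2
  ##..#|#  b25=1 t=0,i=15
  ##...|#  b24=1 t=0,i=19
  #.###|.  b23=0 t=2,i=11
  #.##.|.  b22=0 t=0,i=13
  #.#.#|.  b21=0 t=0,i=5
  #.#..|#  b20=1 t=0,i=0
  #..##|.  b19=0 t=0,i=9
  #..#.|.  b18=0 t=0,i=2
  #...#|.  b17=0 t=0,i=20
  #....|#  b16=1 t=3,i=7
  .####|.  b15=0 t=4,i=6
  .###.|.  b14=0 t=2,i=12
  .##.#|.  b13=0 t=0,i=11
  .##..|#  b12=1 t=0,i=14
  .#.##|#  b11=1 t=1,i=13
  .#.#.|.  b10=0 t=0,i=4
  .#..#|#  b9=1 t=0,i=1
  .#...|#  b8=1 t=1,i=4
  ..###|.  b7=0 t=4,i=5
  ..##.|.  b6=0 t=0,i=10
  ..#.#|#  b5=1 t=0,i=3
  ..#..|.  b4=0 t=2,i=20
  ...##|.  b3=0 t=1,i=6
  ...#.|#  b2=1 t=0,i=21
  ....#|#  b1=1 t=3,i=8
  .....|#  b0=1 t=4,i=18
  bits 01011011000100010001101100100111 = 1527847719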